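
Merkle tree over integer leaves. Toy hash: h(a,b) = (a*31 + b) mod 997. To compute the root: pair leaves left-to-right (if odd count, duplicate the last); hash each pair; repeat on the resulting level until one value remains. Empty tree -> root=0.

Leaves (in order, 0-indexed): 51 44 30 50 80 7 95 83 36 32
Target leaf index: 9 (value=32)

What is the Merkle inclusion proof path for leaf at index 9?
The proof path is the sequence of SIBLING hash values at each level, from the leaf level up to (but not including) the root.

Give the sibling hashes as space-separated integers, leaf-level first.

Answer: 36 151 844 161

Derivation:
L0 (leaves): [51, 44, 30, 50, 80, 7, 95, 83, 36, 32], target index=9
L1: h(51,44)=(51*31+44)%997=628 [pair 0] h(30,50)=(30*31+50)%997=980 [pair 1] h(80,7)=(80*31+7)%997=493 [pair 2] h(95,83)=(95*31+83)%997=37 [pair 3] h(36,32)=(36*31+32)%997=151 [pair 4] -> [628, 980, 493, 37, 151]
  Sibling for proof at L0: 36
L2: h(628,980)=(628*31+980)%997=508 [pair 0] h(493,37)=(493*31+37)%997=365 [pair 1] h(151,151)=(151*31+151)%997=844 [pair 2] -> [508, 365, 844]
  Sibling for proof at L1: 151
L3: h(508,365)=(508*31+365)%997=161 [pair 0] h(844,844)=(844*31+844)%997=89 [pair 1] -> [161, 89]
  Sibling for proof at L2: 844
L4: h(161,89)=(161*31+89)%997=95 [pair 0] -> [95]
  Sibling for proof at L3: 161
Root: 95
Proof path (sibling hashes from leaf to root): [36, 151, 844, 161]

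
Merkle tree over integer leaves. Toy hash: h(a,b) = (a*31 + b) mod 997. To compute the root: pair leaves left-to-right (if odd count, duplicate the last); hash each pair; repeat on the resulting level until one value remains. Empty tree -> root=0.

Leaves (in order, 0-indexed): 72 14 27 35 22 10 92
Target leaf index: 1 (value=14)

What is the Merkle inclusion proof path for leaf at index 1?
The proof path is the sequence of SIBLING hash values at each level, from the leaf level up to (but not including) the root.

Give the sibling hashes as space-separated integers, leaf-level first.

L0 (leaves): [72, 14, 27, 35, 22, 10, 92], target index=1
L1: h(72,14)=(72*31+14)%997=252 [pair 0] h(27,35)=(27*31+35)%997=872 [pair 1] h(22,10)=(22*31+10)%997=692 [pair 2] h(92,92)=(92*31+92)%997=950 [pair 3] -> [252, 872, 692, 950]
  Sibling for proof at L0: 72
L2: h(252,872)=(252*31+872)%997=708 [pair 0] h(692,950)=(692*31+950)%997=468 [pair 1] -> [708, 468]
  Sibling for proof at L1: 872
L3: h(708,468)=(708*31+468)%997=482 [pair 0] -> [482]
  Sibling for proof at L2: 468
Root: 482
Proof path (sibling hashes from leaf to root): [72, 872, 468]

Answer: 72 872 468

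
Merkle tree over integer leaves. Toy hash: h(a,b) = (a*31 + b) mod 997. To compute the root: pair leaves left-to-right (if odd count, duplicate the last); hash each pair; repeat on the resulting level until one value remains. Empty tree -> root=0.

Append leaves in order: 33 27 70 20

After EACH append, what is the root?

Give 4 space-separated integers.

Answer: 33 53 892 842

Derivation:
After append 33 (leaves=[33]):
  L0: [33]
  root=33
After append 27 (leaves=[33, 27]):
  L0: [33, 27]
  L1: h(33,27)=(33*31+27)%997=53 -> [53]
  root=53
After append 70 (leaves=[33, 27, 70]):
  L0: [33, 27, 70]
  L1: h(33,27)=(33*31+27)%997=53 h(70,70)=(70*31+70)%997=246 -> [53, 246]
  L2: h(53,246)=(53*31+246)%997=892 -> [892]
  root=892
After append 20 (leaves=[33, 27, 70, 20]):
  L0: [33, 27, 70, 20]
  L1: h(33,27)=(33*31+27)%997=53 h(70,20)=(70*31+20)%997=196 -> [53, 196]
  L2: h(53,196)=(53*31+196)%997=842 -> [842]
  root=842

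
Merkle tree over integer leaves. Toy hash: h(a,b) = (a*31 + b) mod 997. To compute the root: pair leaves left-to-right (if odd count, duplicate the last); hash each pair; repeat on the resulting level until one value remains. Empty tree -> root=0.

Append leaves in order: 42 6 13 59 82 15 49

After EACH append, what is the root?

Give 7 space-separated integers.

After append 42 (leaves=[42]):
  L0: [42]
  root=42
After append 6 (leaves=[42, 6]):
  L0: [42, 6]
  L1: h(42,6)=(42*31+6)%997=311 -> [311]
  root=311
After append 13 (leaves=[42, 6, 13]):
  L0: [42, 6, 13]
  L1: h(42,6)=(42*31+6)%997=311 h(13,13)=(13*31+13)%997=416 -> [311, 416]
  L2: h(311,416)=(311*31+416)%997=87 -> [87]
  root=87
After append 59 (leaves=[42, 6, 13, 59]):
  L0: [42, 6, 13, 59]
  L1: h(42,6)=(42*31+6)%997=311 h(13,59)=(13*31+59)%997=462 -> [311, 462]
  L2: h(311,462)=(311*31+462)%997=133 -> [133]
  root=133
After append 82 (leaves=[42, 6, 13, 59, 82]):
  L0: [42, 6, 13, 59, 82]
  L1: h(42,6)=(42*31+6)%997=311 h(13,59)=(13*31+59)%997=462 h(82,82)=(82*31+82)%997=630 -> [311, 462, 630]
  L2: h(311,462)=(311*31+462)%997=133 h(630,630)=(630*31+630)%997=220 -> [133, 220]
  L3: h(133,220)=(133*31+220)%997=355 -> [355]
  root=355
After append 15 (leaves=[42, 6, 13, 59, 82, 15]):
  L0: [42, 6, 13, 59, 82, 15]
  L1: h(42,6)=(42*31+6)%997=311 h(13,59)=(13*31+59)%997=462 h(82,15)=(82*31+15)%997=563 -> [311, 462, 563]
  L2: h(311,462)=(311*31+462)%997=133 h(563,563)=(563*31+563)%997=70 -> [133, 70]
  L3: h(133,70)=(133*31+70)%997=205 -> [205]
  root=205
After append 49 (leaves=[42, 6, 13, 59, 82, 15, 49]):
  L0: [42, 6, 13, 59, 82, 15, 49]
  L1: h(42,6)=(42*31+6)%997=311 h(13,59)=(13*31+59)%997=462 h(82,15)=(82*31+15)%997=563 h(49,49)=(49*31+49)%997=571 -> [311, 462, 563, 571]
  L2: h(311,462)=(311*31+462)%997=133 h(563,571)=(563*31+571)%997=78 -> [133, 78]
  L3: h(133,78)=(133*31+78)%997=213 -> [213]
  root=213

Answer: 42 311 87 133 355 205 213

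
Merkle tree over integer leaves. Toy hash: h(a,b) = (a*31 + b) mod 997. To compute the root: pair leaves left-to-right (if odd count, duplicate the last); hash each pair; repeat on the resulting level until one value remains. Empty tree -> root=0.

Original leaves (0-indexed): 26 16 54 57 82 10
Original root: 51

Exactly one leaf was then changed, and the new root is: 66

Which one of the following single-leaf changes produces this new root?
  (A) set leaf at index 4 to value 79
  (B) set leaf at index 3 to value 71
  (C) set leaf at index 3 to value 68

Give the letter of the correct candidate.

Original leaves: [26, 16, 54, 57, 82, 10]
Target new root: 66
Try each candidate change and compute the resulting root:
Candidate A: set leaf[4] = 79 -> leaves = [26, 16, 54, 57, 79, 10]
  L0: [26, 16, 54, 57, 79, 10]
  L1: h(26,16)=(26*31+16)%997=822 h(54,57)=(54*31+57)%997=734 h(79,10)=(79*31+10)%997=465 -> [822, 734, 465]
  L2: h(822,734)=(822*31+734)%997=294 h(465,465)=(465*31+465)%997=922 -> [294, 922]
  L3: h(294,922)=(294*31+922)%997=66 -> [66]
  root = 66 == target 66  ** MATCH **
Candidate B: set leaf[3] = 71 -> leaves = [26, 16, 54, 71, 82, 10]
  L0: [26, 16, 54, 71, 82, 10]
  L1: h(26,16)=(26*31+16)%997=822 h(54,71)=(54*31+71)%997=748 h(82,10)=(82*31+10)%997=558 -> [822, 748, 558]
  L2: h(822,748)=(822*31+748)%997=308 h(558,558)=(558*31+558)%997=907 -> [308, 907]
  L3: h(308,907)=(308*31+907)%997=485 -> [485]
  root = 485 != target 66
Candidate C: set leaf[3] = 68 -> leaves = [26, 16, 54, 68, 82, 10]
  L0: [26, 16, 54, 68, 82, 10]
  L1: h(26,16)=(26*31+16)%997=822 h(54,68)=(54*31+68)%997=745 h(82,10)=(82*31+10)%997=558 -> [822, 745, 558]
  L2: h(822,745)=(822*31+745)%997=305 h(558,558)=(558*31+558)%997=907 -> [305, 907]
  L3: h(305,907)=(305*31+907)%997=392 -> [392]
  root = 392 != target 66
Candidate A produces the target root.

Answer: A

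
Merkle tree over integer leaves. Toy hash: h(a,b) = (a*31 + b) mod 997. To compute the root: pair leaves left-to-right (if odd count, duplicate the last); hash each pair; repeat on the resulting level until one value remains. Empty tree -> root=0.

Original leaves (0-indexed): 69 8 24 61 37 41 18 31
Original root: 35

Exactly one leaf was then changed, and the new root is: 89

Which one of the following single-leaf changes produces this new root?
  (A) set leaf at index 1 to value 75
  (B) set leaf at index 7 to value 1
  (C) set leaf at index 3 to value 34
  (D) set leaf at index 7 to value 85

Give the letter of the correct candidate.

Original leaves: [69, 8, 24, 61, 37, 41, 18, 31]
Target new root: 89
Try each candidate change and compute the resulting root:
Candidate A: set leaf[1] = 75 -> leaves = [69, 75, 24, 61, 37, 41, 18, 31]
  L0: [69, 75, 24, 61, 37, 41, 18, 31]
  L1: h(69,75)=(69*31+75)%997=220 h(24,61)=(24*31+61)%997=805 h(37,41)=(37*31+41)%997=191 h(18,31)=(18*31+31)%997=589 -> [220, 805, 191, 589]
  L2: h(220,805)=(220*31+805)%997=646 h(191,589)=(191*31+589)%997=528 -> [646, 528]
  L3: h(646,528)=(646*31+528)%997=614 -> [614]
  root = 614 != target 89
Candidate B: set leaf[7] = 1 -> leaves = [69, 8, 24, 61, 37, 41, 18, 1]
  L0: [69, 8, 24, 61, 37, 41, 18, 1]
  L1: h(69,8)=(69*31+8)%997=153 h(24,61)=(24*31+61)%997=805 h(37,41)=(37*31+41)%997=191 h(18,1)=(18*31+1)%997=559 -> [153, 805, 191, 559]
  L2: h(153,805)=(153*31+805)%997=563 h(191,559)=(191*31+559)%997=498 -> [563, 498]
  L3: h(563,498)=(563*31+498)%997=5 -> [5]
  root = 5 != target 89
Candidate C: set leaf[3] = 34 -> leaves = [69, 8, 24, 34, 37, 41, 18, 31]
  L0: [69, 8, 24, 34, 37, 41, 18, 31]
  L1: h(69,8)=(69*31+8)%997=153 h(24,34)=(24*31+34)%997=778 h(37,41)=(37*31+41)%997=191 h(18,31)=(18*31+31)%997=589 -> [153, 778, 191, 589]
  L2: h(153,778)=(153*31+778)%997=536 h(191,589)=(191*31+589)%997=528 -> [536, 528]
  L3: h(536,528)=(536*31+528)%997=195 -> [195]
  root = 195 != target 89
Candidate D: set leaf[7] = 85 -> leaves = [69, 8, 24, 61, 37, 41, 18, 85]
  L0: [69, 8, 24, 61, 37, 41, 18, 85]
  L1: h(69,8)=(69*31+8)%997=153 h(24,61)=(24*31+61)%997=805 h(37,41)=(37*31+41)%997=191 h(18,85)=(18*31+85)%997=643 -> [153, 805, 191, 643]
  L2: h(153,805)=(153*31+805)%997=563 h(191,643)=(191*31+643)%997=582 -> [563, 582]
  L3: h(563,582)=(563*31+582)%997=89 -> [89]
  root = 89 == target 89  ** MATCH **
Candidate D produces the target root.

Answer: D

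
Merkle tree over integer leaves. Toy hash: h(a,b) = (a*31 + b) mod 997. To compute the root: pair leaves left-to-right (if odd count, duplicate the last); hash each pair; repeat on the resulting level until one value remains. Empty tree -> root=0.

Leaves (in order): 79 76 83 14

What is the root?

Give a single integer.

L0: [79, 76, 83, 14]
L1: h(79,76)=(79*31+76)%997=531 h(83,14)=(83*31+14)%997=593 -> [531, 593]
L2: h(531,593)=(531*31+593)%997=105 -> [105]

Answer: 105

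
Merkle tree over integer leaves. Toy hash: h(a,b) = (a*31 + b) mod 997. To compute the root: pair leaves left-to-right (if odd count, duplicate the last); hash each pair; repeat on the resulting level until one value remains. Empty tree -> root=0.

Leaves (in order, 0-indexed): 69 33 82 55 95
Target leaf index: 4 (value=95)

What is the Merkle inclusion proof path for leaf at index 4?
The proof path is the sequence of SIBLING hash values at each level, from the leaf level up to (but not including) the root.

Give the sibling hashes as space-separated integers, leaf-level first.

Answer: 95 49 139

Derivation:
L0 (leaves): [69, 33, 82, 55, 95], target index=4
L1: h(69,33)=(69*31+33)%997=178 [pair 0] h(82,55)=(82*31+55)%997=603 [pair 1] h(95,95)=(95*31+95)%997=49 [pair 2] -> [178, 603, 49]
  Sibling for proof at L0: 95
L2: h(178,603)=(178*31+603)%997=139 [pair 0] h(49,49)=(49*31+49)%997=571 [pair 1] -> [139, 571]
  Sibling for proof at L1: 49
L3: h(139,571)=(139*31+571)%997=892 [pair 0] -> [892]
  Sibling for proof at L2: 139
Root: 892
Proof path (sibling hashes from leaf to root): [95, 49, 139]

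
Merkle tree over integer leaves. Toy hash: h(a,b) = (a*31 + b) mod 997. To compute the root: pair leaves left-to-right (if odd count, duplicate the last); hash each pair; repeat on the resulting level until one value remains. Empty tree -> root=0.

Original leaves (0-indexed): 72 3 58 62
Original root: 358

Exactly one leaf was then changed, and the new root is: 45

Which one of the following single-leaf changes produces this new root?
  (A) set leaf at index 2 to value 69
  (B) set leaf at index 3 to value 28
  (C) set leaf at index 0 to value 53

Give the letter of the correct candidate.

Answer: C

Derivation:
Original leaves: [72, 3, 58, 62]
Target new root: 45
Try each candidate change and compute the resulting root:
Candidate A: set leaf[2] = 69 -> leaves = [72, 3, 69, 62]
  L0: [72, 3, 69, 62]
  L1: h(72,3)=(72*31+3)%997=241 h(69,62)=(69*31+62)%997=207 -> [241, 207]
  L2: h(241,207)=(241*31+207)%997=699 -> [699]
  root = 699 != target 45
Candidate B: set leaf[3] = 28 -> leaves = [72, 3, 58, 28]
  L0: [72, 3, 58, 28]
  L1: h(72,3)=(72*31+3)%997=241 h(58,28)=(58*31+28)%997=829 -> [241, 829]
  L2: h(241,829)=(241*31+829)%997=324 -> [324]
  root = 324 != target 45
Candidate C: set leaf[0] = 53 -> leaves = [53, 3, 58, 62]
  L0: [53, 3, 58, 62]
  L1: h(53,3)=(53*31+3)%997=649 h(58,62)=(58*31+62)%997=863 -> [649, 863]
  L2: h(649,863)=(649*31+863)%997=45 -> [45]
  root = 45 == target 45  ** MATCH **
Candidate C produces the target root.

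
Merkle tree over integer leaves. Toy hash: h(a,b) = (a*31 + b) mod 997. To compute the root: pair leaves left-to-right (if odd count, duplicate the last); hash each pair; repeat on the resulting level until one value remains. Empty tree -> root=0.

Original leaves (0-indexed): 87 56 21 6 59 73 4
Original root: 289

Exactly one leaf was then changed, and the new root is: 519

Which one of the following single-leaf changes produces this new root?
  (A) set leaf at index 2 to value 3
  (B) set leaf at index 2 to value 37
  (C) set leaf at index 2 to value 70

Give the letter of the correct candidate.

Original leaves: [87, 56, 21, 6, 59, 73, 4]
Target new root: 519
Try each candidate change and compute the resulting root:
Candidate A: set leaf[2] = 3 -> leaves = [87, 56, 3, 6, 59, 73, 4]
  L0: [87, 56, 3, 6, 59, 73, 4]
  L1: h(87,56)=(87*31+56)%997=759 h(3,6)=(3*31+6)%997=99 h(59,73)=(59*31+73)%997=905 h(4,4)=(4*31+4)%997=128 -> [759, 99, 905, 128]
  L2: h(759,99)=(759*31+99)%997=697 h(905,128)=(905*31+128)%997=267 -> [697, 267]
  L3: h(697,267)=(697*31+267)%997=937 -> [937]
  root = 937 != target 519
Candidate B: set leaf[2] = 37 -> leaves = [87, 56, 37, 6, 59, 73, 4]
  L0: [87, 56, 37, 6, 59, 73, 4]
  L1: h(87,56)=(87*31+56)%997=759 h(37,6)=(37*31+6)%997=156 h(59,73)=(59*31+73)%997=905 h(4,4)=(4*31+4)%997=128 -> [759, 156, 905, 128]
  L2: h(759,156)=(759*31+156)%997=754 h(905,128)=(905*31+128)%997=267 -> [754, 267]
  L3: h(754,267)=(754*31+267)%997=710 -> [710]
  root = 710 != target 519
Candidate C: set leaf[2] = 70 -> leaves = [87, 56, 70, 6, 59, 73, 4]
  L0: [87, 56, 70, 6, 59, 73, 4]
  L1: h(87,56)=(87*31+56)%997=759 h(70,6)=(70*31+6)%997=182 h(59,73)=(59*31+73)%997=905 h(4,4)=(4*31+4)%997=128 -> [759, 182, 905, 128]
  L2: h(759,182)=(759*31+182)%997=780 h(905,128)=(905*31+128)%997=267 -> [780, 267]
  L3: h(780,267)=(780*31+267)%997=519 -> [519]
  root = 519 == target 519  ** MATCH **
Candidate C produces the target root.

Answer: C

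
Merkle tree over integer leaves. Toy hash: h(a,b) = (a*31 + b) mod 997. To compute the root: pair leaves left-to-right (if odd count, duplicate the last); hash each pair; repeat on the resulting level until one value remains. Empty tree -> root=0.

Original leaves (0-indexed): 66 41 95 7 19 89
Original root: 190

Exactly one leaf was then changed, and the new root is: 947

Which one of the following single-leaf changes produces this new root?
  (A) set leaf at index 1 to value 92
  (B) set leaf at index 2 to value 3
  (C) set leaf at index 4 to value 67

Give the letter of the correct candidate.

Original leaves: [66, 41, 95, 7, 19, 89]
Target new root: 947
Try each candidate change and compute the resulting root:
Candidate A: set leaf[1] = 92 -> leaves = [66, 92, 95, 7, 19, 89]
  L0: [66, 92, 95, 7, 19, 89]
  L1: h(66,92)=(66*31+92)%997=144 h(95,7)=(95*31+7)%997=958 h(19,89)=(19*31+89)%997=678 -> [144, 958, 678]
  L2: h(144,958)=(144*31+958)%997=437 h(678,678)=(678*31+678)%997=759 -> [437, 759]
  L3: h(437,759)=(437*31+759)%997=348 -> [348]
  root = 348 != target 947
Candidate B: set leaf[2] = 3 -> leaves = [66, 41, 3, 7, 19, 89]
  L0: [66, 41, 3, 7, 19, 89]
  L1: h(66,41)=(66*31+41)%997=93 h(3,7)=(3*31+7)%997=100 h(19,89)=(19*31+89)%997=678 -> [93, 100, 678]
  L2: h(93,100)=(93*31+100)%997=989 h(678,678)=(678*31+678)%997=759 -> [989, 759]
  L3: h(989,759)=(989*31+759)%997=511 -> [511]
  root = 511 != target 947
Candidate C: set leaf[4] = 67 -> leaves = [66, 41, 95, 7, 67, 89]
  L0: [66, 41, 95, 7, 67, 89]
  L1: h(66,41)=(66*31+41)%997=93 h(95,7)=(95*31+7)%997=958 h(67,89)=(67*31+89)%997=172 -> [93, 958, 172]
  L2: h(93,958)=(93*31+958)%997=850 h(172,172)=(172*31+172)%997=519 -> [850, 519]
  L3: h(850,519)=(850*31+519)%997=947 -> [947]
  root = 947 == target 947  ** MATCH **
Candidate C produces the target root.

Answer: C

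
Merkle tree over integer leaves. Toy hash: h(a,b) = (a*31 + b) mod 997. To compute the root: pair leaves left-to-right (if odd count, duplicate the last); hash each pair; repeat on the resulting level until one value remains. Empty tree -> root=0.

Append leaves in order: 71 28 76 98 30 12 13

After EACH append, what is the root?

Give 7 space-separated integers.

Answer: 71 235 744 766 628 52 523

Derivation:
After append 71 (leaves=[71]):
  L0: [71]
  root=71
After append 28 (leaves=[71, 28]):
  L0: [71, 28]
  L1: h(71,28)=(71*31+28)%997=235 -> [235]
  root=235
After append 76 (leaves=[71, 28, 76]):
  L0: [71, 28, 76]
  L1: h(71,28)=(71*31+28)%997=235 h(76,76)=(76*31+76)%997=438 -> [235, 438]
  L2: h(235,438)=(235*31+438)%997=744 -> [744]
  root=744
After append 98 (leaves=[71, 28, 76, 98]):
  L0: [71, 28, 76, 98]
  L1: h(71,28)=(71*31+28)%997=235 h(76,98)=(76*31+98)%997=460 -> [235, 460]
  L2: h(235,460)=(235*31+460)%997=766 -> [766]
  root=766
After append 30 (leaves=[71, 28, 76, 98, 30]):
  L0: [71, 28, 76, 98, 30]
  L1: h(71,28)=(71*31+28)%997=235 h(76,98)=(76*31+98)%997=460 h(30,30)=(30*31+30)%997=960 -> [235, 460, 960]
  L2: h(235,460)=(235*31+460)%997=766 h(960,960)=(960*31+960)%997=810 -> [766, 810]
  L3: h(766,810)=(766*31+810)%997=628 -> [628]
  root=628
After append 12 (leaves=[71, 28, 76, 98, 30, 12]):
  L0: [71, 28, 76, 98, 30, 12]
  L1: h(71,28)=(71*31+28)%997=235 h(76,98)=(76*31+98)%997=460 h(30,12)=(30*31+12)%997=942 -> [235, 460, 942]
  L2: h(235,460)=(235*31+460)%997=766 h(942,942)=(942*31+942)%997=234 -> [766, 234]
  L3: h(766,234)=(766*31+234)%997=52 -> [52]
  root=52
After append 13 (leaves=[71, 28, 76, 98, 30, 12, 13]):
  L0: [71, 28, 76, 98, 30, 12, 13]
  L1: h(71,28)=(71*31+28)%997=235 h(76,98)=(76*31+98)%997=460 h(30,12)=(30*31+12)%997=942 h(13,13)=(13*31+13)%997=416 -> [235, 460, 942, 416]
  L2: h(235,460)=(235*31+460)%997=766 h(942,416)=(942*31+416)%997=705 -> [766, 705]
  L3: h(766,705)=(766*31+705)%997=523 -> [523]
  root=523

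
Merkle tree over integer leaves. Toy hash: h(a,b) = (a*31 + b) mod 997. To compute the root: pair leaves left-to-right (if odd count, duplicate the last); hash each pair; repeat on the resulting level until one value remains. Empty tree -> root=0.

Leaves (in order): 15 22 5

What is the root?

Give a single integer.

Answer: 302

Derivation:
L0: [15, 22, 5]
L1: h(15,22)=(15*31+22)%997=487 h(5,5)=(5*31+5)%997=160 -> [487, 160]
L2: h(487,160)=(487*31+160)%997=302 -> [302]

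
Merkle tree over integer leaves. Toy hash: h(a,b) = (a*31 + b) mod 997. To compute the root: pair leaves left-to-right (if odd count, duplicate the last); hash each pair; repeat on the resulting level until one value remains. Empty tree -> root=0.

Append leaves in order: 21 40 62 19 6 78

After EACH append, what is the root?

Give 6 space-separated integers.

Answer: 21 691 474 431 562 872

Derivation:
After append 21 (leaves=[21]):
  L0: [21]
  root=21
After append 40 (leaves=[21, 40]):
  L0: [21, 40]
  L1: h(21,40)=(21*31+40)%997=691 -> [691]
  root=691
After append 62 (leaves=[21, 40, 62]):
  L0: [21, 40, 62]
  L1: h(21,40)=(21*31+40)%997=691 h(62,62)=(62*31+62)%997=987 -> [691, 987]
  L2: h(691,987)=(691*31+987)%997=474 -> [474]
  root=474
After append 19 (leaves=[21, 40, 62, 19]):
  L0: [21, 40, 62, 19]
  L1: h(21,40)=(21*31+40)%997=691 h(62,19)=(62*31+19)%997=944 -> [691, 944]
  L2: h(691,944)=(691*31+944)%997=431 -> [431]
  root=431
After append 6 (leaves=[21, 40, 62, 19, 6]):
  L0: [21, 40, 62, 19, 6]
  L1: h(21,40)=(21*31+40)%997=691 h(62,19)=(62*31+19)%997=944 h(6,6)=(6*31+6)%997=192 -> [691, 944, 192]
  L2: h(691,944)=(691*31+944)%997=431 h(192,192)=(192*31+192)%997=162 -> [431, 162]
  L3: h(431,162)=(431*31+162)%997=562 -> [562]
  root=562
After append 78 (leaves=[21, 40, 62, 19, 6, 78]):
  L0: [21, 40, 62, 19, 6, 78]
  L1: h(21,40)=(21*31+40)%997=691 h(62,19)=(62*31+19)%997=944 h(6,78)=(6*31+78)%997=264 -> [691, 944, 264]
  L2: h(691,944)=(691*31+944)%997=431 h(264,264)=(264*31+264)%997=472 -> [431, 472]
  L3: h(431,472)=(431*31+472)%997=872 -> [872]
  root=872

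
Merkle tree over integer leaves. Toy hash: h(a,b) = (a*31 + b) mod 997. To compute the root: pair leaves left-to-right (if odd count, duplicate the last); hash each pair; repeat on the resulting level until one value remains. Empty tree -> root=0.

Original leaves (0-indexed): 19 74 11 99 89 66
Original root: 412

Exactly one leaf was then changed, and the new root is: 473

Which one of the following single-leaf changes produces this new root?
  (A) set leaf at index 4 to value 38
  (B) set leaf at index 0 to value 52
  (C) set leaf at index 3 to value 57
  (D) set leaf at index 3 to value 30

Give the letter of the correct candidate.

Answer: B

Derivation:
Original leaves: [19, 74, 11, 99, 89, 66]
Target new root: 473
Try each candidate change and compute the resulting root:
Candidate A: set leaf[4] = 38 -> leaves = [19, 74, 11, 99, 38, 66]
  L0: [19, 74, 11, 99, 38, 66]
  L1: h(19,74)=(19*31+74)%997=663 h(11,99)=(11*31+99)%997=440 h(38,66)=(38*31+66)%997=247 -> [663, 440, 247]
  L2: h(663,440)=(663*31+440)%997=56 h(247,247)=(247*31+247)%997=925 -> [56, 925]
  L3: h(56,925)=(56*31+925)%997=667 -> [667]
  root = 667 != target 473
Candidate B: set leaf[0] = 52 -> leaves = [52, 74, 11, 99, 89, 66]
  L0: [52, 74, 11, 99, 89, 66]
  L1: h(52,74)=(52*31+74)%997=689 h(11,99)=(11*31+99)%997=440 h(89,66)=(89*31+66)%997=831 -> [689, 440, 831]
  L2: h(689,440)=(689*31+440)%997=862 h(831,831)=(831*31+831)%997=670 -> [862, 670]
  L3: h(862,670)=(862*31+670)%997=473 -> [473]
  root = 473 == target 473  ** MATCH **
Candidate C: set leaf[3] = 57 -> leaves = [19, 74, 11, 57, 89, 66]
  L0: [19, 74, 11, 57, 89, 66]
  L1: h(19,74)=(19*31+74)%997=663 h(11,57)=(11*31+57)%997=398 h(89,66)=(89*31+66)%997=831 -> [663, 398, 831]
  L2: h(663,398)=(663*31+398)%997=14 h(831,831)=(831*31+831)%997=670 -> [14, 670]
  L3: h(14,670)=(14*31+670)%997=107 -> [107]
  root = 107 != target 473
Candidate D: set leaf[3] = 30 -> leaves = [19, 74, 11, 30, 89, 66]
  L0: [19, 74, 11, 30, 89, 66]
  L1: h(19,74)=(19*31+74)%997=663 h(11,30)=(11*31+30)%997=371 h(89,66)=(89*31+66)%997=831 -> [663, 371, 831]
  L2: h(663,371)=(663*31+371)%997=984 h(831,831)=(831*31+831)%997=670 -> [984, 670]
  L3: h(984,670)=(984*31+670)%997=267 -> [267]
  root = 267 != target 473
Candidate B produces the target root.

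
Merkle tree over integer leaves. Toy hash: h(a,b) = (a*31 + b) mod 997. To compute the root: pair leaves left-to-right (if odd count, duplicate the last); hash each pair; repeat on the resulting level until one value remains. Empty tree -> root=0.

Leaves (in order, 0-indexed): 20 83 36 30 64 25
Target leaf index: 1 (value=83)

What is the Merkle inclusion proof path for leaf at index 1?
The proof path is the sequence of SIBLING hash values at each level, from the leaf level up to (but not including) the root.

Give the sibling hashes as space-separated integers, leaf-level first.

Answer: 20 149 480

Derivation:
L0 (leaves): [20, 83, 36, 30, 64, 25], target index=1
L1: h(20,83)=(20*31+83)%997=703 [pair 0] h(36,30)=(36*31+30)%997=149 [pair 1] h(64,25)=(64*31+25)%997=15 [pair 2] -> [703, 149, 15]
  Sibling for proof at L0: 20
L2: h(703,149)=(703*31+149)%997=8 [pair 0] h(15,15)=(15*31+15)%997=480 [pair 1] -> [8, 480]
  Sibling for proof at L1: 149
L3: h(8,480)=(8*31+480)%997=728 [pair 0] -> [728]
  Sibling for proof at L2: 480
Root: 728
Proof path (sibling hashes from leaf to root): [20, 149, 480]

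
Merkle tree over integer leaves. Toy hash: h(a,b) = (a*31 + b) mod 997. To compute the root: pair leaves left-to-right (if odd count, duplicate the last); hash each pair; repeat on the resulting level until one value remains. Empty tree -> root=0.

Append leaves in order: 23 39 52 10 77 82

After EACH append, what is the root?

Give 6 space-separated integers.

After append 23 (leaves=[23]):
  L0: [23]
  root=23
After append 39 (leaves=[23, 39]):
  L0: [23, 39]
  L1: h(23,39)=(23*31+39)%997=752 -> [752]
  root=752
After append 52 (leaves=[23, 39, 52]):
  L0: [23, 39, 52]
  L1: h(23,39)=(23*31+39)%997=752 h(52,52)=(52*31+52)%997=667 -> [752, 667]
  L2: h(752,667)=(752*31+667)%997=51 -> [51]
  root=51
After append 10 (leaves=[23, 39, 52, 10]):
  L0: [23, 39, 52, 10]
  L1: h(23,39)=(23*31+39)%997=752 h(52,10)=(52*31+10)%997=625 -> [752, 625]
  L2: h(752,625)=(752*31+625)%997=9 -> [9]
  root=9
After append 77 (leaves=[23, 39, 52, 10, 77]):
  L0: [23, 39, 52, 10, 77]
  L1: h(23,39)=(23*31+39)%997=752 h(52,10)=(52*31+10)%997=625 h(77,77)=(77*31+77)%997=470 -> [752, 625, 470]
  L2: h(752,625)=(752*31+625)%997=9 h(470,470)=(470*31+470)%997=85 -> [9, 85]
  L3: h(9,85)=(9*31+85)%997=364 -> [364]
  root=364
After append 82 (leaves=[23, 39, 52, 10, 77, 82]):
  L0: [23, 39, 52, 10, 77, 82]
  L1: h(23,39)=(23*31+39)%997=752 h(52,10)=(52*31+10)%997=625 h(77,82)=(77*31+82)%997=475 -> [752, 625, 475]
  L2: h(752,625)=(752*31+625)%997=9 h(475,475)=(475*31+475)%997=245 -> [9, 245]
  L3: h(9,245)=(9*31+245)%997=524 -> [524]
  root=524

Answer: 23 752 51 9 364 524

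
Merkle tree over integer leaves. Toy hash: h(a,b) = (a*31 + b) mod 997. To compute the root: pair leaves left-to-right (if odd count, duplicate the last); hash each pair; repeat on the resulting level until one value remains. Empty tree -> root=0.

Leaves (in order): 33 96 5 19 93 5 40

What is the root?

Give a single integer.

L0: [33, 96, 5, 19, 93, 5, 40]
L1: h(33,96)=(33*31+96)%997=122 h(5,19)=(5*31+19)%997=174 h(93,5)=(93*31+5)%997=894 h(40,40)=(40*31+40)%997=283 -> [122, 174, 894, 283]
L2: h(122,174)=(122*31+174)%997=965 h(894,283)=(894*31+283)%997=81 -> [965, 81]
L3: h(965,81)=(965*31+81)%997=86 -> [86]

Answer: 86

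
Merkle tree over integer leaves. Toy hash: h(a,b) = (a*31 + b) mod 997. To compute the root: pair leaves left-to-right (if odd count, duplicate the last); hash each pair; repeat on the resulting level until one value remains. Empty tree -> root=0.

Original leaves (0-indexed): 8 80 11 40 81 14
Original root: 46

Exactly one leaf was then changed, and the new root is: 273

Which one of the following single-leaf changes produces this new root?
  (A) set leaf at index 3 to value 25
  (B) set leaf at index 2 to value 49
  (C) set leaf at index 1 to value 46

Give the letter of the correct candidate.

Original leaves: [8, 80, 11, 40, 81, 14]
Target new root: 273
Try each candidate change and compute the resulting root:
Candidate A: set leaf[3] = 25 -> leaves = [8, 80, 11, 25, 81, 14]
  L0: [8, 80, 11, 25, 81, 14]
  L1: h(8,80)=(8*31+80)%997=328 h(11,25)=(11*31+25)%997=366 h(81,14)=(81*31+14)%997=531 -> [328, 366, 531]
  L2: h(328,366)=(328*31+366)%997=564 h(531,531)=(531*31+531)%997=43 -> [564, 43]
  L3: h(564,43)=(564*31+43)%997=578 -> [578]
  root = 578 != target 273
Candidate B: set leaf[2] = 49 -> leaves = [8, 80, 49, 40, 81, 14]
  L0: [8, 80, 49, 40, 81, 14]
  L1: h(8,80)=(8*31+80)%997=328 h(49,40)=(49*31+40)%997=562 h(81,14)=(81*31+14)%997=531 -> [328, 562, 531]
  L2: h(328,562)=(328*31+562)%997=760 h(531,531)=(531*31+531)%997=43 -> [760, 43]
  L3: h(760,43)=(760*31+43)%997=672 -> [672]
  root = 672 != target 273
Candidate C: set leaf[1] = 46 -> leaves = [8, 46, 11, 40, 81, 14]
  L0: [8, 46, 11, 40, 81, 14]
  L1: h(8,46)=(8*31+46)%997=294 h(11,40)=(11*31+40)%997=381 h(81,14)=(81*31+14)%997=531 -> [294, 381, 531]
  L2: h(294,381)=(294*31+381)%997=522 h(531,531)=(531*31+531)%997=43 -> [522, 43]
  L3: h(522,43)=(522*31+43)%997=273 -> [273]
  root = 273 == target 273  ** MATCH **
Candidate C produces the target root.

Answer: C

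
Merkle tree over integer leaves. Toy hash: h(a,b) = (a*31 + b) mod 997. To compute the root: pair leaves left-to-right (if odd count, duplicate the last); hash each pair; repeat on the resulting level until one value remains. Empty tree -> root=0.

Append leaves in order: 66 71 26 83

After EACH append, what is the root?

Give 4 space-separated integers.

After append 66 (leaves=[66]):
  L0: [66]
  root=66
After append 71 (leaves=[66, 71]):
  L0: [66, 71]
  L1: h(66,71)=(66*31+71)%997=123 -> [123]
  root=123
After append 26 (leaves=[66, 71, 26]):
  L0: [66, 71, 26]
  L1: h(66,71)=(66*31+71)%997=123 h(26,26)=(26*31+26)%997=832 -> [123, 832]
  L2: h(123,832)=(123*31+832)%997=657 -> [657]
  root=657
After append 83 (leaves=[66, 71, 26, 83]):
  L0: [66, 71, 26, 83]
  L1: h(66,71)=(66*31+71)%997=123 h(26,83)=(26*31+83)%997=889 -> [123, 889]
  L2: h(123,889)=(123*31+889)%997=714 -> [714]
  root=714

Answer: 66 123 657 714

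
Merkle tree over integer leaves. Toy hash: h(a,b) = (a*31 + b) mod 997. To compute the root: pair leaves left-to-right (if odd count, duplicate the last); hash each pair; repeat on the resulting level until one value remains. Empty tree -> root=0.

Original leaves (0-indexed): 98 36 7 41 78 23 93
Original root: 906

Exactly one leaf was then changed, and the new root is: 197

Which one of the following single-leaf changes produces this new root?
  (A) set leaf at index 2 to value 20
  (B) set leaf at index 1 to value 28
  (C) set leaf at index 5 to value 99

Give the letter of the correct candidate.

Original leaves: [98, 36, 7, 41, 78, 23, 93]
Target new root: 197
Try each candidate change and compute the resulting root:
Candidate A: set leaf[2] = 20 -> leaves = [98, 36, 20, 41, 78, 23, 93]
  L0: [98, 36, 20, 41, 78, 23, 93]
  L1: h(98,36)=(98*31+36)%997=83 h(20,41)=(20*31+41)%997=661 h(78,23)=(78*31+23)%997=447 h(93,93)=(93*31+93)%997=982 -> [83, 661, 447, 982]
  L2: h(83,661)=(83*31+661)%997=243 h(447,982)=(447*31+982)%997=881 -> [243, 881]
  L3: h(243,881)=(243*31+881)%997=438 -> [438]
  root = 438 != target 197
Candidate B: set leaf[1] = 28 -> leaves = [98, 28, 7, 41, 78, 23, 93]
  L0: [98, 28, 7, 41, 78, 23, 93]
  L1: h(98,28)=(98*31+28)%997=75 h(7,41)=(7*31+41)%997=258 h(78,23)=(78*31+23)%997=447 h(93,93)=(93*31+93)%997=982 -> [75, 258, 447, 982]
  L2: h(75,258)=(75*31+258)%997=589 h(447,982)=(447*31+982)%997=881 -> [589, 881]
  L3: h(589,881)=(589*31+881)%997=197 -> [197]
  root = 197 == target 197  ** MATCH **
Candidate C: set leaf[5] = 99 -> leaves = [98, 36, 7, 41, 78, 99, 93]
  L0: [98, 36, 7, 41, 78, 99, 93]
  L1: h(98,36)=(98*31+36)%997=83 h(7,41)=(7*31+41)%997=258 h(78,99)=(78*31+99)%997=523 h(93,93)=(93*31+93)%997=982 -> [83, 258, 523, 982]
  L2: h(83,258)=(83*31+258)%997=837 h(523,982)=(523*31+982)%997=246 -> [837, 246]
  L3: h(837,246)=(837*31+246)%997=271 -> [271]
  root = 271 != target 197
Candidate B produces the target root.

Answer: B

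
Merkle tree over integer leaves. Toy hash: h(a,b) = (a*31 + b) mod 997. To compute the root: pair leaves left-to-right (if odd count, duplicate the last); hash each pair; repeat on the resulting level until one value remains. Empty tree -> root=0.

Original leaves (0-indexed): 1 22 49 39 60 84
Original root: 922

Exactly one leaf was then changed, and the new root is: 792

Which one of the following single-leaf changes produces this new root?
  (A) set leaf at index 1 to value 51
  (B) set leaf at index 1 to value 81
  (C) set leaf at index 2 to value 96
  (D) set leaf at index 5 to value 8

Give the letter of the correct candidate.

Original leaves: [1, 22, 49, 39, 60, 84]
Target new root: 792
Try each candidate change and compute the resulting root:
Candidate A: set leaf[1] = 51 -> leaves = [1, 51, 49, 39, 60, 84]
  L0: [1, 51, 49, 39, 60, 84]
  L1: h(1,51)=(1*31+51)%997=82 h(49,39)=(49*31+39)%997=561 h(60,84)=(60*31+84)%997=947 -> [82, 561, 947]
  L2: h(82,561)=(82*31+561)%997=112 h(947,947)=(947*31+947)%997=394 -> [112, 394]
  L3: h(112,394)=(112*31+394)%997=875 -> [875]
  root = 875 != target 792
Candidate B: set leaf[1] = 81 -> leaves = [1, 81, 49, 39, 60, 84]
  L0: [1, 81, 49, 39, 60, 84]
  L1: h(1,81)=(1*31+81)%997=112 h(49,39)=(49*31+39)%997=561 h(60,84)=(60*31+84)%997=947 -> [112, 561, 947]
  L2: h(112,561)=(112*31+561)%997=45 h(947,947)=(947*31+947)%997=394 -> [45, 394]
  L3: h(45,394)=(45*31+394)%997=792 -> [792]
  root = 792 == target 792  ** MATCH **
Candidate C: set leaf[2] = 96 -> leaves = [1, 22, 96, 39, 60, 84]
  L0: [1, 22, 96, 39, 60, 84]
  L1: h(1,22)=(1*31+22)%997=53 h(96,39)=(96*31+39)%997=24 h(60,84)=(60*31+84)%997=947 -> [53, 24, 947]
  L2: h(53,24)=(53*31+24)%997=670 h(947,947)=(947*31+947)%997=394 -> [670, 394]
  L3: h(670,394)=(670*31+394)%997=227 -> [227]
  root = 227 != target 792
Candidate D: set leaf[5] = 8 -> leaves = [1, 22, 49, 39, 60, 8]
  L0: [1, 22, 49, 39, 60, 8]
  L1: h(1,22)=(1*31+22)%997=53 h(49,39)=(49*31+39)%997=561 h(60,8)=(60*31+8)%997=871 -> [53, 561, 871]
  L2: h(53,561)=(53*31+561)%997=210 h(871,871)=(871*31+871)%997=953 -> [210, 953]
  L3: h(210,953)=(210*31+953)%997=484 -> [484]
  root = 484 != target 792
Candidate B produces the target root.

Answer: B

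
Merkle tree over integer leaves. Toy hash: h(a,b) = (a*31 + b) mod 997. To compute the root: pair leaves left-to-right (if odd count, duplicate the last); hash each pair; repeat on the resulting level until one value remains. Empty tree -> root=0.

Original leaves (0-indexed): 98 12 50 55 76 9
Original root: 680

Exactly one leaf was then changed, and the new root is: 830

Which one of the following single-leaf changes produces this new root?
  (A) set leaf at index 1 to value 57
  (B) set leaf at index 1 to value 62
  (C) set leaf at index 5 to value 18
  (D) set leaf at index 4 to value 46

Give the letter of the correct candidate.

Answer: D

Derivation:
Original leaves: [98, 12, 50, 55, 76, 9]
Target new root: 830
Try each candidate change and compute the resulting root:
Candidate A: set leaf[1] = 57 -> leaves = [98, 57, 50, 55, 76, 9]
  L0: [98, 57, 50, 55, 76, 9]
  L1: h(98,57)=(98*31+57)%997=104 h(50,55)=(50*31+55)%997=608 h(76,9)=(76*31+9)%997=371 -> [104, 608, 371]
  L2: h(104,608)=(104*31+608)%997=841 h(371,371)=(371*31+371)%997=905 -> [841, 905]
  L3: h(841,905)=(841*31+905)%997=57 -> [57]
  root = 57 != target 830
Candidate B: set leaf[1] = 62 -> leaves = [98, 62, 50, 55, 76, 9]
  L0: [98, 62, 50, 55, 76, 9]
  L1: h(98,62)=(98*31+62)%997=109 h(50,55)=(50*31+55)%997=608 h(76,9)=(76*31+9)%997=371 -> [109, 608, 371]
  L2: h(109,608)=(109*31+608)%997=996 h(371,371)=(371*31+371)%997=905 -> [996, 905]
  L3: h(996,905)=(996*31+905)%997=874 -> [874]
  root = 874 != target 830
Candidate C: set leaf[5] = 18 -> leaves = [98, 12, 50, 55, 76, 18]
  L0: [98, 12, 50, 55, 76, 18]
  L1: h(98,12)=(98*31+12)%997=59 h(50,55)=(50*31+55)%997=608 h(76,18)=(76*31+18)%997=380 -> [59, 608, 380]
  L2: h(59,608)=(59*31+608)%997=443 h(380,380)=(380*31+380)%997=196 -> [443, 196]
  L3: h(443,196)=(443*31+196)%997=968 -> [968]
  root = 968 != target 830
Candidate D: set leaf[4] = 46 -> leaves = [98, 12, 50, 55, 46, 9]
  L0: [98, 12, 50, 55, 46, 9]
  L1: h(98,12)=(98*31+12)%997=59 h(50,55)=(50*31+55)%997=608 h(46,9)=(46*31+9)%997=438 -> [59, 608, 438]
  L2: h(59,608)=(59*31+608)%997=443 h(438,438)=(438*31+438)%997=58 -> [443, 58]
  L3: h(443,58)=(443*31+58)%997=830 -> [830]
  root = 830 == target 830  ** MATCH **
Candidate D produces the target root.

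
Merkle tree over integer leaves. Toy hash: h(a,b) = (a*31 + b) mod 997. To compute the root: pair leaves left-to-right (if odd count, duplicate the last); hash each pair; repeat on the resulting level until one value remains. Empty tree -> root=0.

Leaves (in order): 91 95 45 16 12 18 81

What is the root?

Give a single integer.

Answer: 306

Derivation:
L0: [91, 95, 45, 16, 12, 18, 81]
L1: h(91,95)=(91*31+95)%997=922 h(45,16)=(45*31+16)%997=414 h(12,18)=(12*31+18)%997=390 h(81,81)=(81*31+81)%997=598 -> [922, 414, 390, 598]
L2: h(922,414)=(922*31+414)%997=83 h(390,598)=(390*31+598)%997=724 -> [83, 724]
L3: h(83,724)=(83*31+724)%997=306 -> [306]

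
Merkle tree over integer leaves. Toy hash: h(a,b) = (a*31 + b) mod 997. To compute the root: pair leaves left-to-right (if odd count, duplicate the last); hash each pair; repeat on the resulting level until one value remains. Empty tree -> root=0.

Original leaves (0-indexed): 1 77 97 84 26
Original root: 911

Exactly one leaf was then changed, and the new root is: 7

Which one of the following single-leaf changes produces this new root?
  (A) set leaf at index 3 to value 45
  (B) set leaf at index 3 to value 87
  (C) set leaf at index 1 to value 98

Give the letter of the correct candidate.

Original leaves: [1, 77, 97, 84, 26]
Target new root: 7
Try each candidate change and compute the resulting root:
Candidate A: set leaf[3] = 45 -> leaves = [1, 77, 97, 45, 26]
  L0: [1, 77, 97, 45, 26]
  L1: h(1,77)=(1*31+77)%997=108 h(97,45)=(97*31+45)%997=61 h(26,26)=(26*31+26)%997=832 -> [108, 61, 832]
  L2: h(108,61)=(108*31+61)%997=418 h(832,832)=(832*31+832)%997=702 -> [418, 702]
  L3: h(418,702)=(418*31+702)%997=699 -> [699]
  root = 699 != target 7
Candidate B: set leaf[3] = 87 -> leaves = [1, 77, 97, 87, 26]
  L0: [1, 77, 97, 87, 26]
  L1: h(1,77)=(1*31+77)%997=108 h(97,87)=(97*31+87)%997=103 h(26,26)=(26*31+26)%997=832 -> [108, 103, 832]
  L2: h(108,103)=(108*31+103)%997=460 h(832,832)=(832*31+832)%997=702 -> [460, 702]
  L3: h(460,702)=(460*31+702)%997=7 -> [7]
  root = 7 == target 7  ** MATCH **
Candidate C: set leaf[1] = 98 -> leaves = [1, 98, 97, 84, 26]
  L0: [1, 98, 97, 84, 26]
  L1: h(1,98)=(1*31+98)%997=129 h(97,84)=(97*31+84)%997=100 h(26,26)=(26*31+26)%997=832 -> [129, 100, 832]
  L2: h(129,100)=(129*31+100)%997=111 h(832,832)=(832*31+832)%997=702 -> [111, 702]
  L3: h(111,702)=(111*31+702)%997=155 -> [155]
  root = 155 != target 7
Candidate B produces the target root.

Answer: B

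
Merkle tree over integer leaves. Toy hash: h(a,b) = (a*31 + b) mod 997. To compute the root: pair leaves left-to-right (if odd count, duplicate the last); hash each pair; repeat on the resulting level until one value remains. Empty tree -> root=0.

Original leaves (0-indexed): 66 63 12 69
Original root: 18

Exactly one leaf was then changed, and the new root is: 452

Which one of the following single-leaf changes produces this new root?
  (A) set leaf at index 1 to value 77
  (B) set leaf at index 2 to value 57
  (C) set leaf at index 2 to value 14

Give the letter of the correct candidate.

Original leaves: [66, 63, 12, 69]
Target new root: 452
Try each candidate change and compute the resulting root:
Candidate A: set leaf[1] = 77 -> leaves = [66, 77, 12, 69]
  L0: [66, 77, 12, 69]
  L1: h(66,77)=(66*31+77)%997=129 h(12,69)=(12*31+69)%997=441 -> [129, 441]
  L2: h(129,441)=(129*31+441)%997=452 -> [452]
  root = 452 == target 452  ** MATCH **
Candidate B: set leaf[2] = 57 -> leaves = [66, 63, 57, 69]
  L0: [66, 63, 57, 69]
  L1: h(66,63)=(66*31+63)%997=115 h(57,69)=(57*31+69)%997=839 -> [115, 839]
  L2: h(115,839)=(115*31+839)%997=416 -> [416]
  root = 416 != target 452
Candidate C: set leaf[2] = 14 -> leaves = [66, 63, 14, 69]
  L0: [66, 63, 14, 69]
  L1: h(66,63)=(66*31+63)%997=115 h(14,69)=(14*31+69)%997=503 -> [115, 503]
  L2: h(115,503)=(115*31+503)%997=80 -> [80]
  root = 80 != target 452
Candidate A produces the target root.

Answer: A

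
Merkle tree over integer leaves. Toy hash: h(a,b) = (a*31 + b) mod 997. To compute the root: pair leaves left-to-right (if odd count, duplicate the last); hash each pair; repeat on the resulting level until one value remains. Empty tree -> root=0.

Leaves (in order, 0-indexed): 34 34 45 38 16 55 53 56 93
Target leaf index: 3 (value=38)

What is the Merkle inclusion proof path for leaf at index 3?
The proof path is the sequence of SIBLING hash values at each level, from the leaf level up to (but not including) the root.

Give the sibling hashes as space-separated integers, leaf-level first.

Answer: 45 91 834 592

Derivation:
L0 (leaves): [34, 34, 45, 38, 16, 55, 53, 56, 93], target index=3
L1: h(34,34)=(34*31+34)%997=91 [pair 0] h(45,38)=(45*31+38)%997=436 [pair 1] h(16,55)=(16*31+55)%997=551 [pair 2] h(53,56)=(53*31+56)%997=702 [pair 3] h(93,93)=(93*31+93)%997=982 [pair 4] -> [91, 436, 551, 702, 982]
  Sibling for proof at L0: 45
L2: h(91,436)=(91*31+436)%997=266 [pair 0] h(551,702)=(551*31+702)%997=834 [pair 1] h(982,982)=(982*31+982)%997=517 [pair 2] -> [266, 834, 517]
  Sibling for proof at L1: 91
L3: h(266,834)=(266*31+834)%997=107 [pair 0] h(517,517)=(517*31+517)%997=592 [pair 1] -> [107, 592]
  Sibling for proof at L2: 834
L4: h(107,592)=(107*31+592)%997=918 [pair 0] -> [918]
  Sibling for proof at L3: 592
Root: 918
Proof path (sibling hashes from leaf to root): [45, 91, 834, 592]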